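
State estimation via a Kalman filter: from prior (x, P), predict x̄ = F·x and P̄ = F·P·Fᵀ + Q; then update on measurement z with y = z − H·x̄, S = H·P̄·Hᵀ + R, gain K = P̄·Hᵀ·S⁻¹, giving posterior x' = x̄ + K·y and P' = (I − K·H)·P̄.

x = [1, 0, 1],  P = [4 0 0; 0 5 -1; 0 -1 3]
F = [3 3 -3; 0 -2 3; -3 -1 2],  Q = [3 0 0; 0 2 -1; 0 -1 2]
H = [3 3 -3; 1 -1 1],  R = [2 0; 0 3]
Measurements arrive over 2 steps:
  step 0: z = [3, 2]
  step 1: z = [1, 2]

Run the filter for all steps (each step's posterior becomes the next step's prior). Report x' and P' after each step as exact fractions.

step 0: x' = [350829/245747, -105456/245747, -2330/245747], P' = [194262/245747 -211581/245747 -44817/245747; -211581/245747 986558/245747 775211/245747; -44817/245747 775211/245747 757664/245747]
step 1: x' = [392165770/321368739, -392378587/321368739, -43110634/107122913], P' = [71582294/107122913 -46453565/107122913 14438619/107122913; -46453565/107122913 466076267/107122913 416556660/107122913; 14438619/107122913 416556660/107122913 440745465/107122913]

step 0: x̄ = F·x = [0, 3, -1]
step 0: P̄ = F·P·Fᵀ + Q = [129 -72 -78; -72 61 34; -78 34 59]
step 0: y = z − H·x̄ = [-9, 6]
step 0: S = H·P̄·Hᵀ + R = [1739 231; 231 172]
step 0: K = P̄·Hᵀ·S⁻¹ = [41247/245747 120342/245747; -351/245747 -140976/245747; -40905/245747 -20788/245747]
step 0: x' = x̄ + K·y = [350829/245747, -105456/245747, -2330/245747]
step 0: P' = (I − K·H)·P̄ = [194262/245747 -211581/245747 -44817/245747; -211581/245747 986558/245747 775211/245747; -44817/245747 775211/245747 757664/245747]
step 1: x̄ = F·x = [743109/245747, 203922/245747, -951691/245747]
step 1: P̄ = F·P·Fᵀ + Q = [1228047/245747 -244026/245747 -410400/245747; -244026/245747 1954170/245747 -19257/245747; -410400/245747 -19257/245747 2424540/245747]
step 1: y = z − H·x̄ = [-5450419/245747, 903998/245747]
step 1: S = H·P̄·Hᵀ + R = [54293665/245747 -9567531/245747; -9567531/245747 6049764/245747]
step 1: K = P̄·Hᵀ·S⁻¹ = [16035165/107122913 132474478/321368739; 4599063/107122913 -95973172/321368739; -14625279/107122913 12875808/107122913]
step 1: x' = x̄ + K·y = [392165770/321368739, -392378587/321368739, -43110634/107122913]
step 1: P' = (I − K·H)·P̄ = [71582294/107122913 -46453565/107122913 14438619/107122913; -46453565/107122913 466076267/107122913 416556660/107122913; 14438619/107122913 416556660/107122913 440745465/107122913]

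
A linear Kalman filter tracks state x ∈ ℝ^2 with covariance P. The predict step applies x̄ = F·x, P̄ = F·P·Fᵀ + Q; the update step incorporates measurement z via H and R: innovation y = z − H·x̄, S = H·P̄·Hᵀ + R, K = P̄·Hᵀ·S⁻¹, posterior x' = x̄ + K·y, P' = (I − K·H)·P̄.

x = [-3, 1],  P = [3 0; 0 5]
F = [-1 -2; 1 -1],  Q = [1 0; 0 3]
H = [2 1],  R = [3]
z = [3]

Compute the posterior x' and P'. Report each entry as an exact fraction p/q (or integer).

x' = [413/138, -427/138]
P' = [287/138 -409/138; -409/138 893/138]

x̄ = F·x = [1, -4]
P̄ = F·P·Fᵀ + Q = [24 7; 7 11]
y = z − H·x̄ = [5]
S = H·P̄·Hᵀ + R = [138]
K = P̄·Hᵀ·S⁻¹ = [55/138; 25/138]
x' = x̄ + K·y = [413/138, -427/138]
P' = (I − K·H)·P̄ = [287/138 -409/138; -409/138 893/138]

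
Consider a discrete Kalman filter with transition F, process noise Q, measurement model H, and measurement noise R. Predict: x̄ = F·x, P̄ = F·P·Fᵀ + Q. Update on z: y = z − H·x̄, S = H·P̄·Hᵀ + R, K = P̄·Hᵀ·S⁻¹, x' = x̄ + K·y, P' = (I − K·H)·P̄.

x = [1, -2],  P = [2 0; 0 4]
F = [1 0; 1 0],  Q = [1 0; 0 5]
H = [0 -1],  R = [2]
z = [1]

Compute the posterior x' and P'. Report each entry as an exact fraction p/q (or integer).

x' = [5/9, -5/9]
P' = [23/9 4/9; 4/9 14/9]

x̄ = F·x = [1, 1]
P̄ = F·P·Fᵀ + Q = [3 2; 2 7]
y = z − H·x̄ = [2]
S = H·P̄·Hᵀ + R = [9]
K = P̄·Hᵀ·S⁻¹ = [-2/9; -7/9]
x' = x̄ + K·y = [5/9, -5/9]
P' = (I − K·H)·P̄ = [23/9 4/9; 4/9 14/9]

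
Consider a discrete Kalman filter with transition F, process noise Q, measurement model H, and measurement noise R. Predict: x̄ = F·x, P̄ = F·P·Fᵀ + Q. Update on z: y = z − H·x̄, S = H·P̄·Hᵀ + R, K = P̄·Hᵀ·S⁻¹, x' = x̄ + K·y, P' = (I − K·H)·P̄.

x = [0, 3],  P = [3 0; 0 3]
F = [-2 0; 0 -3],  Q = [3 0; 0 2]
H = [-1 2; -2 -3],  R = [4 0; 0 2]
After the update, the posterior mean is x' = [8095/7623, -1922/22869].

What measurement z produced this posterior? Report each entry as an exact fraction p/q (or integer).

z = [-1, -2]

x̄ = F·x = [0, -9]
P̄ = F·P·Fᵀ + Q = [15 0; 0 29]
S = H·P̄·Hᵀ + R = [135 -144; -144 323]
K = P̄·Hᵀ·S⁻¹ = [-3055/7623 -230/847; 6206/22869 -377/2541]
x' − x̄ = [8095/7623, 203899/22869] = K·y
y = (KᵀK)⁻¹·Kᵀ·(x' − x̄) = [17, -29]
z = y + H·x̄ = [17, -29] + [-18, 27] = [-1, -2]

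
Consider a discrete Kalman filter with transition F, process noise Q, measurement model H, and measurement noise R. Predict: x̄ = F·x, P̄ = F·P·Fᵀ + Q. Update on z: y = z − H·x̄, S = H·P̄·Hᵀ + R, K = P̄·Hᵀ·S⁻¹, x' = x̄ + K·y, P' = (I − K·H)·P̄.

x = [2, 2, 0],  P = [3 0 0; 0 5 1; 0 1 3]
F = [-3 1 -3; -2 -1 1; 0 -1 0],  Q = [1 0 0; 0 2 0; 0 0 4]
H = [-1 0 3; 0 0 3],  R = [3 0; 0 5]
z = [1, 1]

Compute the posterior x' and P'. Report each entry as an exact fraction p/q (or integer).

x̄ = F·x = [-4, -6, -2]
P̄ = F·P·Fᵀ + Q = [54 8 -2; 8 20 4; -2 4 9]
y = z − H·x̄ = [3, 7]
S = H·P̄·Hᵀ + R = [150 87; 87 86]
K = P̄·Hᵀ·S⁻¹ = [-1546/1777 1440/1777; -700/5331 484/1777; 145/5331 509/1777]
x' = x̄ + K·y = [-1666/1777, -7974/1777, 154/1777]
P' = (I − K·H)·P̄ = [11838/1777 3120/1777 2400/1777; 3120/1777 91996/5331 2420/5331; 2400/1777 2420/5331 2545/5331]

x' = [-1666/1777, -7974/1777, 154/1777]
P' = [11838/1777 3120/1777 2400/1777; 3120/1777 91996/5331 2420/5331; 2400/1777 2420/5331 2545/5331]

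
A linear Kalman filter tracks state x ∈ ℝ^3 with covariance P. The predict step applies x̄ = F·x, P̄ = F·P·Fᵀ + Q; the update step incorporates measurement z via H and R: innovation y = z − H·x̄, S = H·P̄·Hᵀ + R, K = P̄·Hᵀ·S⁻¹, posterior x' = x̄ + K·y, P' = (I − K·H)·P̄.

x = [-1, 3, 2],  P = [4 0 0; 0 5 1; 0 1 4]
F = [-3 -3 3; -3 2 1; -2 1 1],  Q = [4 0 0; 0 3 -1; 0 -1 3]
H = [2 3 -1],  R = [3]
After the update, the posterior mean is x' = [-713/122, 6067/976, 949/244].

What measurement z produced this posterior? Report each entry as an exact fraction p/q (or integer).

z = [3]

x̄ = F·x = [0, 11, 7]
P̄ = F·P·Fᵀ + Q = [103 21 21; 21 67 40; 21 40 30]
S = H·P̄·Hᵀ + R = [976]
K = P̄·Hᵀ·S⁻¹ = [31/122; 203/976; 33/244]
x' − x̄ = [-713/122, -4669/976, -759/244] = K·y
y = (KᵀK)⁻¹·Kᵀ·(x' − x̄) = [-23]
z = y + H·x̄ = [-23] + [26] = [3]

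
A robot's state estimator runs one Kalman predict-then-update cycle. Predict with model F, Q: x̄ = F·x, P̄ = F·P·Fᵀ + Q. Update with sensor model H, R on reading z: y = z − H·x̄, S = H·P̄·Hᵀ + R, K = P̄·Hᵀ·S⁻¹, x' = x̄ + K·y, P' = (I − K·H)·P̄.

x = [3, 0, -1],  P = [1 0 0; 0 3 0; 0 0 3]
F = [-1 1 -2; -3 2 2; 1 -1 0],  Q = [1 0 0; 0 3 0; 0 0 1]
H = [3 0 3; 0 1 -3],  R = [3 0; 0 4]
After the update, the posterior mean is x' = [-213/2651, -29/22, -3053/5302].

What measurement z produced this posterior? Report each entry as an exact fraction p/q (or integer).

x̄ = F·x = [-1, -11, 3]
P̄ = F·P·Fᵀ + Q = [17 -3 -4; -3 36 -9; -4 -9 5]
S = H·P̄·Hᵀ + R = [129 -45; -45 139]
K = P̄·Hᵀ·S⁻¹ = [971/2651 486/2651; -3/22 9/22; -221/5302 -987/5302]
x' − x̄ = [2438/2651, 213/22, -18959/5302] = K·y
y = (KᵀK)⁻¹·Kᵀ·(x' − x̄) = [-8, 21]
z = y + H·x̄ = [-8, 21] + [6, -20] = [-2, 1]

z = [-2, 1]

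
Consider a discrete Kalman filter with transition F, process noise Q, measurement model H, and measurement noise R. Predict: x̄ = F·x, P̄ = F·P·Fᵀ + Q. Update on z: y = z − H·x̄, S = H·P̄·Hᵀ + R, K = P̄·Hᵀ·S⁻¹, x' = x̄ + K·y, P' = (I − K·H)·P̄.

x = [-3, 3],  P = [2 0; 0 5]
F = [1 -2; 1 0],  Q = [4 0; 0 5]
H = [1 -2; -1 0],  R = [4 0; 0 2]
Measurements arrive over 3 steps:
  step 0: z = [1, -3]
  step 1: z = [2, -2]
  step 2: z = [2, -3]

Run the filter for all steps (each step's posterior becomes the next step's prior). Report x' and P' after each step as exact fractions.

step 0: x' = [431/229, 25/229], P' = [408/229 182/229; 182/229 281/229]
step 1: x' = [2332/1107, 5135/17712], P' = [1672/1107 734/1107; 734/1107 10295/8856]
step 2: x' = [947134/331043, 435781/662086], P' = [499080/331043 217926/331043; 217926/331043 382097/331043]

step 0: x̄ = F·x = [-9, -3]
step 0: P̄ = F·P·Fᵀ + Q = [26 2; 2 7]
step 0: y = z − H·x̄ = [4, -12]
step 0: S = H·P̄·Hᵀ + R = [50 -22; -22 28]
step 0: K = P̄·Hᵀ·S⁻¹ = [11/229 -204/229; -95/229 -91/229]
step 0: x' = x̄ + K·y = [431/229, 25/229]
step 0: P' = (I − K·H)·P̄ = [408/229 182/229; 182/229 281/229]
step 1: x̄ = F·x = [381/229, 431/229]
step 1: P̄ = F·P·Fᵀ + Q = [1720/229 44/229; 44/229 1553/229]
step 1: y = z − H·x̄ = [939/229, -77/229]
step 1: S = H·P̄·Hᵀ + R = [8672/229 -1632/229; -1632/229 2178/229]
step 1: K = P̄·Hᵀ·S⁻¹ = [17/369 -836/1107; -2453/5904 -367/1107]
step 1: x' = x̄ + K·y = [2332/1107, 5135/17712]
step 1: P' = (I − K·H)·P̄ = [1672/1107 734/1107; 734/1107 10295/8856]
step 2: x̄ = F·x = [4507/2952, 2332/1107]
step 2: P̄ = F·P·Fᵀ + Q = [1847/246 68/369; 68/369 7207/1107]
step 2: y = z − H·x̄ = [41503/8856, -4349/2952]
step 2: S = H·P̄·Hᵀ + R = [81503/2214 -5269/738; -5269/738 2339/246]
step 2: K = P̄·Hᵀ·S⁻¹ = [15807/331043 -249540/331043; -136567/331043 -108963/331043]
step 2: x' = x̄ + K·y = [947134/331043, 435781/662086]
step 2: P' = (I − K·H)·P̄ = [499080/331043 217926/331043; 217926/331043 382097/331043]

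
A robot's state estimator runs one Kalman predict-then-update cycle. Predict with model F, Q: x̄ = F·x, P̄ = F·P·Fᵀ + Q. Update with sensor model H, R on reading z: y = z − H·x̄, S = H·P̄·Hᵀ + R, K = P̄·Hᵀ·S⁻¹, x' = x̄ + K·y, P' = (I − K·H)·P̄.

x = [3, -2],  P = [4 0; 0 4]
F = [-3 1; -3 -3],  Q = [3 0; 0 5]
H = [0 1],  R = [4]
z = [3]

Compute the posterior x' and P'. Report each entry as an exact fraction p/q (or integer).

x̄ = F·x = [-11, -3]
P̄ = F·P·Fᵀ + Q = [43 24; 24 77]
y = z − H·x̄ = [6]
S = H·P̄·Hᵀ + R = [81]
K = P̄·Hᵀ·S⁻¹ = [8/27; 77/81]
x' = x̄ + K·y = [-83/9, 73/27]
P' = (I − K·H)·P̄ = [323/9 32/27; 32/27 308/81]

x' = [-83/9, 73/27]
P' = [323/9 32/27; 32/27 308/81]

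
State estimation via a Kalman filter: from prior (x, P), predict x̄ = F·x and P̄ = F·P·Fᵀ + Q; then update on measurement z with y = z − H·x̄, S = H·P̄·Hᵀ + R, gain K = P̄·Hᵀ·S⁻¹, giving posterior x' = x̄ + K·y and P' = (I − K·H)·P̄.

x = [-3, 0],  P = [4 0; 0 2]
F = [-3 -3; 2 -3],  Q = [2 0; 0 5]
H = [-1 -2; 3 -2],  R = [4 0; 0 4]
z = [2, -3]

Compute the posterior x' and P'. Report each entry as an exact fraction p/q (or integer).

x̄ = F·x = [9, -6]
P̄ = F·P·Fᵀ + Q = [56 -6; -6 39]
y = z − H·x̄ = [-1, -42]
S = H·P̄·Hᵀ + R = [192 12; 12 736]
K = P̄·Hᵀ·S⁻¹ = [-127/519 43/173; -1080/2941 -366/2941]
x' = x̄ + K·y = [-620/519, -1194/2941]
P' = (I − K·H)·P̄ = [256/519 42/173; 42/173 1803/2941]

x' = [-620/519, -1194/2941]
P' = [256/519 42/173; 42/173 1803/2941]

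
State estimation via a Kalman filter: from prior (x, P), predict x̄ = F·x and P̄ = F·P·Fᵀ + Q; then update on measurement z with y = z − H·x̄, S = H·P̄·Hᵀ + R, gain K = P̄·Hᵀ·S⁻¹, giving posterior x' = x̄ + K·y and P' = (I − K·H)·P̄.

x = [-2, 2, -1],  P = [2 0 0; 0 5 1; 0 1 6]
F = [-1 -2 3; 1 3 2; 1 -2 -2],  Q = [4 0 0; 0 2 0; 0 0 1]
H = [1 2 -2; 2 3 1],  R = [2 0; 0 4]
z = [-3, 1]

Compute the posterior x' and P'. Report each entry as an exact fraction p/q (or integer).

x' = [362731/111335, -256951/111335, 75734/111335]
P' = [2919022/111335 -1769802/111335 -275342/111335; -1769802/111335 1102487/111335 181107/111335; -275342/111335 181107/111335 79347/111335]

x̄ = F·x = [-5, 2, -4]
P̄ = F·P·Fᵀ + Q = [68 9 -20; 9 85 -62; -20 -62 55]
y = z − H·x̄ = [-10, 9]
S = H·P̄·Hᵀ + R = [1242 907; 907 752]
K = P̄·Hᵀ·S⁻¹ = [-34949/111335 63324/111335; 36479/111335 -12759/111335; -35911/111335 17996/111335]
x' = x̄ + K·y = [362731/111335, -256951/111335, 75734/111335]
P' = (I − K·H)·P̄ = [2919022/111335 -1769802/111335 -275342/111335; -1769802/111335 1102487/111335 181107/111335; -275342/111335 181107/111335 79347/111335]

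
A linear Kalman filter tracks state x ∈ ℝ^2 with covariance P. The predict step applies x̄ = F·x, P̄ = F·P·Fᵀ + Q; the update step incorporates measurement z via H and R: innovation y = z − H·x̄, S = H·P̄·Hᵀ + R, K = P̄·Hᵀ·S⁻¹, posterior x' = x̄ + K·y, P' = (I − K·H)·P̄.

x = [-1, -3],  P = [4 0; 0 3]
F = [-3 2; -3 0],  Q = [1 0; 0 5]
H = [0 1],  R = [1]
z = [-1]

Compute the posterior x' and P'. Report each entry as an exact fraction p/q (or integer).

x̄ = F·x = [-3, 3]
P̄ = F·P·Fᵀ + Q = [49 36; 36 41]
y = z − H·x̄ = [-4]
S = H·P̄·Hᵀ + R = [42]
K = P̄·Hᵀ·S⁻¹ = [6/7; 41/42]
x' = x̄ + K·y = [-45/7, -19/21]
P' = (I − K·H)·P̄ = [127/7 6/7; 6/7 41/42]

x' = [-45/7, -19/21]
P' = [127/7 6/7; 6/7 41/42]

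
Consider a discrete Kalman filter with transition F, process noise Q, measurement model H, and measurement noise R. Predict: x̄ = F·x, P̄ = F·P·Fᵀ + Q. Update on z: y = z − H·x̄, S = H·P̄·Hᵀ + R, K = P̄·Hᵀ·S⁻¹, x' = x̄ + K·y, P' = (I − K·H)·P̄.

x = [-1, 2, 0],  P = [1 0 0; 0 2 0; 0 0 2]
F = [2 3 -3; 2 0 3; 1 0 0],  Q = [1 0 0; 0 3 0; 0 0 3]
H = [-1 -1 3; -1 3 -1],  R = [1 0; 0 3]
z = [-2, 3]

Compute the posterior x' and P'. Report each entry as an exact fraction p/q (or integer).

x' = [-3841/17795, 12821/17795, -9227/17795]
P' = [200071/17795 94174/17795 95582/17795; 94174/17795 51871/17795 48158/17795; 95582/17795 48158/17795 48844/17795]

x̄ = F·x = [4, -2, -1]
P̄ = F·P·Fᵀ + Q = [41 -14 2; -14 25 2; 2 2 4]
y = z − H·x̄ = [3, 12]
S = H·P̄·Hᵀ + R = [51 -2; -2 349]
K = P̄·Hᵀ·S⁻¹ = [-7499/17795 -4377/17795; -1571/17795 4427/17795; 2792/17795 16/17795]
x' = x̄ + K·y = [-3841/17795, 12821/17795, -9227/17795]
P' = (I − K·H)·P̄ = [200071/17795 94174/17795 95582/17795; 94174/17795 51871/17795 48158/17795; 95582/17795 48158/17795 48844/17795]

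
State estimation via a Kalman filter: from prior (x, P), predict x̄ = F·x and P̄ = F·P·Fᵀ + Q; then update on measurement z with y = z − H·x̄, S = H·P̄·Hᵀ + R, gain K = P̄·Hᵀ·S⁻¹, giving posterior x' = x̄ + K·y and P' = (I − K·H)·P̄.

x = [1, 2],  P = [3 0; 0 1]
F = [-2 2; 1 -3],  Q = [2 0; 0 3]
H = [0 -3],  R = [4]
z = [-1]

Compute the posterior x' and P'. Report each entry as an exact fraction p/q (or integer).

x̄ = F·x = [2, -5]
P̄ = F·P·Fᵀ + Q = [18 -12; -12 15]
y = z − H·x̄ = [-16]
S = H·P̄·Hᵀ + R = [139]
K = P̄·Hᵀ·S⁻¹ = [36/139; -45/139]
x' = x̄ + K·y = [-298/139, 25/139]
P' = (I − K·H)·P̄ = [1206/139 -48/139; -48/139 60/139]

x' = [-298/139, 25/139]
P' = [1206/139 -48/139; -48/139 60/139]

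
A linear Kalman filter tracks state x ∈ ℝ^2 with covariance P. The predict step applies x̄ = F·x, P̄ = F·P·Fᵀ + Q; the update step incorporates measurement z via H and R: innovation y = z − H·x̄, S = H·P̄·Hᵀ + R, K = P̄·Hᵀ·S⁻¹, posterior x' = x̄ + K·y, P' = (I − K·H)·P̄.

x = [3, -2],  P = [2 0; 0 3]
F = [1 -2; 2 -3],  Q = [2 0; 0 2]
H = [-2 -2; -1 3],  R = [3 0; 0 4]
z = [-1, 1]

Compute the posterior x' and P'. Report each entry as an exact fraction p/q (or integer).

x̄ = F·x = [7, 12]
P̄ = F·P·Fᵀ + Q = [16 22; 22 37]
y = z − H·x̄ = [37, -28]
S = H·P̄·Hᵀ + R = [391 -278; -278 221]
K = P̄·Hᵀ·S⁻¹ = [-2896/9127 -1578/9127; -1336/9127 1995/9127]
x' = x̄ + K·y = [921/9127, 4232/9127]
P' = (I − K·H)·P̄ = [4836/9127 -492/9127; -492/9127 2496/9127]

x' = [921/9127, 4232/9127]
P' = [4836/9127 -492/9127; -492/9127 2496/9127]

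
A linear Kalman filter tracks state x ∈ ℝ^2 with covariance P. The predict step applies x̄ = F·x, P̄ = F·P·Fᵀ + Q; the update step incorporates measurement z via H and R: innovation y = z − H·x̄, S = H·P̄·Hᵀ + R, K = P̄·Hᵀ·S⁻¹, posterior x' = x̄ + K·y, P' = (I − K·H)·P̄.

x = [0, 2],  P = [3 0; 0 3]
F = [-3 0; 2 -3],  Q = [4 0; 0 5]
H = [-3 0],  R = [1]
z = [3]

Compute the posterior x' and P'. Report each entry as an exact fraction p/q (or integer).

x' = [-279/280, -759/140]
P' = [31/280 -9/140; -9/140 2351/70]

x̄ = F·x = [0, -6]
P̄ = F·P·Fᵀ + Q = [31 -18; -18 44]
y = z − H·x̄ = [3]
S = H·P̄·Hᵀ + R = [280]
K = P̄·Hᵀ·S⁻¹ = [-93/280; 27/140]
x' = x̄ + K·y = [-279/280, -759/140]
P' = (I − K·H)·P̄ = [31/280 -9/140; -9/140 2351/70]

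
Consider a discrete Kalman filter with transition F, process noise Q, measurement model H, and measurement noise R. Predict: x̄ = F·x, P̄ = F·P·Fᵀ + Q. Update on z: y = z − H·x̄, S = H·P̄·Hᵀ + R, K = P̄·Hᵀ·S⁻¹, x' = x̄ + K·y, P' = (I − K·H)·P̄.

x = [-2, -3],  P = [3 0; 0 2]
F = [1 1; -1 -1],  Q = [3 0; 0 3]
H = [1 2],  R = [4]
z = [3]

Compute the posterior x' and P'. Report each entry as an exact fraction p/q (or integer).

x' = [-29/6, 49/12]
P' = [47/6 -49/12; -49/12 71/24]

x̄ = F·x = [-5, 5]
P̄ = F·P·Fᵀ + Q = [8 -5; -5 8]
y = z − H·x̄ = [-2]
S = H·P̄·Hᵀ + R = [24]
K = P̄·Hᵀ·S⁻¹ = [-1/12; 11/24]
x' = x̄ + K·y = [-29/6, 49/12]
P' = (I − K·H)·P̄ = [47/6 -49/12; -49/12 71/24]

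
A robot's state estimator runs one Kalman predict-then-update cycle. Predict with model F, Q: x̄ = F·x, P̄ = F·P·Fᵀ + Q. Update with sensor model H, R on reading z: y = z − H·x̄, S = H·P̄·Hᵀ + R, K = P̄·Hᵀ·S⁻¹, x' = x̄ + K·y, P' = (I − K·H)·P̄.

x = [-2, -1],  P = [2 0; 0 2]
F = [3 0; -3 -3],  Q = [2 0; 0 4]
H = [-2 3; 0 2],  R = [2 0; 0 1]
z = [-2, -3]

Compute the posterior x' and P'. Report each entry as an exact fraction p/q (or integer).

x̄ = F·x = [-6, 9]
P̄ = F·P·Fᵀ + Q = [20 -18; -18 40]
y = z − H·x̄ = [-41, -21]
S = H·P̄·Hᵀ + R = [658 312; 312 161]
K = P̄·Hᵀ·S⁻¹ = [-1951/4297 2820/4297; 78/4297 1984/4297]
x' = x̄ + K·y = [-5011/4297, -6189/4297]
P' = (I − K·H)·P̄ = [4066/4297 1410/4297; 1410/4297 992/4297]

x' = [-5011/4297, -6189/4297]
P' = [4066/4297 1410/4297; 1410/4297 992/4297]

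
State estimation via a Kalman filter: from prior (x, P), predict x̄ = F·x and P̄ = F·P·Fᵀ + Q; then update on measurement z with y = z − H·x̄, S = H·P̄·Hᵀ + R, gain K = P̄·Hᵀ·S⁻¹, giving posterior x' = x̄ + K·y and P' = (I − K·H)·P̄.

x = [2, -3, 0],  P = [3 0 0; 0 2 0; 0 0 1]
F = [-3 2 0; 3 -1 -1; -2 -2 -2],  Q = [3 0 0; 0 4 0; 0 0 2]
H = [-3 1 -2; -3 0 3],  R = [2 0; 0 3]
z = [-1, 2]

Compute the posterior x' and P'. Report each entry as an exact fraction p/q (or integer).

x̄ = F·x = [-12, 9, 2]
P̄ = F·P·Fᵀ + Q = [38 -31 10; -31 34 -12; 10 -12 26]
y = z − H·x̄ = [-42, -40]
S = H·P̄·Hᵀ + R = [836 213; 213 399]
K = P̄·Hᵀ·S⁻¹ = [-15981/96065 -11693/96065; 16036/96065 5163/96065; -3182/19213 4010/19213]
x' = x̄ + K·y = [-13858/96065, -15447/96065, 11670/19213]
P' = (I − K·H)·P̄ = [31393/96065 101617/96065 3940/19213; 101617/96065 550483/96065 21356/19213; 3940/19213 21356/19213 7950/19213]

x' = [-13858/96065, -15447/96065, 11670/19213]
P' = [31393/96065 101617/96065 3940/19213; 101617/96065 550483/96065 21356/19213; 3940/19213 21356/19213 7950/19213]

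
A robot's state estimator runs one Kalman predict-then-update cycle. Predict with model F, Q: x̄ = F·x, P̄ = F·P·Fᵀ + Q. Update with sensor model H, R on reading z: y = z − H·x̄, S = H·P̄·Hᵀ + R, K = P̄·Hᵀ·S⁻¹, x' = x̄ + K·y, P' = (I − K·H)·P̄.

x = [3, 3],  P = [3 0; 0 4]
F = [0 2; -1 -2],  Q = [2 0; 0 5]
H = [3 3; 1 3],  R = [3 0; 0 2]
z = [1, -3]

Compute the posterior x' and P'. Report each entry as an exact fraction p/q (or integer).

x̄ = F·x = [6, -9]
P̄ = F·P·Fᵀ + Q = [18 -16; -16 24]
y = z − H·x̄ = [10, 18]
S = H·P̄·Hᵀ + R = [93 78; 78 140]
K = P̄·Hᵀ·S⁻¹ = [265/578 -543/1156; -42/289 139/289]
x' = x̄ + K·y = [1231/578, -519/289]
P' = (I − K·H)·P̄ = [669/578 -202/289; -202/289 160/289]

x' = [1231/578, -519/289]
P' = [669/578 -202/289; -202/289 160/289]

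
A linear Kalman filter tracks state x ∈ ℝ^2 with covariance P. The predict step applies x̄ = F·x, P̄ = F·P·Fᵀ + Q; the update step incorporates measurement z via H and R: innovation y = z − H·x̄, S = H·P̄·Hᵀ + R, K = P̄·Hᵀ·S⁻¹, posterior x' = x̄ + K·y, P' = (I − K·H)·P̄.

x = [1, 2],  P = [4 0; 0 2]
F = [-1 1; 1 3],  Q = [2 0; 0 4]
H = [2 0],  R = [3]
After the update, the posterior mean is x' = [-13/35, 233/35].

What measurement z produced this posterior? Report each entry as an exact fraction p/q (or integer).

x̄ = F·x = [1, 7]
P̄ = F·P·Fᵀ + Q = [8 2; 2 26]
S = H·P̄·Hᵀ + R = [35]
K = P̄·Hᵀ·S⁻¹ = [16/35; 4/35]
x' − x̄ = [-48/35, -12/35] = K·y
y = (KᵀK)⁻¹·Kᵀ·(x' − x̄) = [-3]
z = y + H·x̄ = [-3] + [2] = [-1]

z = [-1]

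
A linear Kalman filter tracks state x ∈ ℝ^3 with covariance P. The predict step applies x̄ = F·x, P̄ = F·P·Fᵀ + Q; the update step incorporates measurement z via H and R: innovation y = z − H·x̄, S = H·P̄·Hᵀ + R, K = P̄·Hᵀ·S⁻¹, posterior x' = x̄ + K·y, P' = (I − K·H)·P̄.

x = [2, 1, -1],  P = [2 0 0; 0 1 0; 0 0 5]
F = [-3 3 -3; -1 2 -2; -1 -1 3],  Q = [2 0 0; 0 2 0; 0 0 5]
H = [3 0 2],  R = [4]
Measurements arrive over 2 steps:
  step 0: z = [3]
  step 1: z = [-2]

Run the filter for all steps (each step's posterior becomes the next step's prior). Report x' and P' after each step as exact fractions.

step 0: x' = [115/21, 97/21, -428/63], P' = [496/21 376/21 -2186/63; 376/21 346/21 -1670/63; -2186/63 -1670/63 9817/189]
step 1: x' = [86506/5053, 244061/15159, -135044/5053], P' = [1803248/5053 1613104/5053 -2706134/5053; 1613104/5053 4375450/15159 -7265824/15159; -2706134/5053 -7265824/15159 4066063/5053]

step 0: x̄ = F·x = [0, 2, -6]
step 0: P̄ = F·P·Fᵀ + Q = [74 42 -42; 42 28 -30; -42 -30 53]
step 0: y = z − H·x̄ = [15]
step 0: S = H·P̄·Hᵀ + R = [378]
step 0: K = P̄·Hᵀ·S⁻¹ = [23/63; 11/63; -10/189]
step 0: x' = x̄ + K·y = [115/21, 97/21, -428/63]
step 0: P' = (I − K·H)·P̄ = [496/21 376/21 -2186/63; 376/21 346/21 -1670/63; -2186/63 -1670/63 9817/189]
step 1: x̄ = F·x = [374/21, 1093/63, -640/21]
step 1: P̄ = F·P·Fᵀ + Q = [7573/21 20540/63 -11675/21; 20540/63 56878/189 -32524/63; -11675/21 -32524/63 19228/21]
step 1: y = z − H·x̄ = [116/21]
step 1: S = H·P̄·Hᵀ + R = [5053/21]
step 1: K = P̄·Hᵀ·S⁻¹ = [-631/5053; -3428/15159; 3431/5053]
step 1: x' = x̄ + K·y = [86506/5053, 244061/15159, -135044/5053]
step 1: P' = (I − K·H)·P̄ = [1803248/5053 1613104/5053 -2706134/5053; 1613104/5053 4375450/15159 -7265824/15159; -2706134/5053 -7265824/15159 4066063/5053]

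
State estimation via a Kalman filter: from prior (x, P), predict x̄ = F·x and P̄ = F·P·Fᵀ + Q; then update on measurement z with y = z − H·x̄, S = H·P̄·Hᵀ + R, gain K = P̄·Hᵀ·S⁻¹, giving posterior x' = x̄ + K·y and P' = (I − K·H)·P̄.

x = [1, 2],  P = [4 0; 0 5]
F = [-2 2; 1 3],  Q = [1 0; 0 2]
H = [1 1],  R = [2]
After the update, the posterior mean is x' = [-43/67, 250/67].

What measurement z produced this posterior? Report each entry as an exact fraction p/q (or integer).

x̄ = F·x = [2, 7]
P̄ = F·P·Fᵀ + Q = [37 22; 22 51]
S = H·P̄·Hᵀ + R = [134]
K = P̄·Hᵀ·S⁻¹ = [59/134; 73/134]
x' − x̄ = [-177/67, -219/67] = K·y
y = (KᵀK)⁻¹·Kᵀ·(x' − x̄) = [-6]
z = y + H·x̄ = [-6] + [9] = [3]

z = [3]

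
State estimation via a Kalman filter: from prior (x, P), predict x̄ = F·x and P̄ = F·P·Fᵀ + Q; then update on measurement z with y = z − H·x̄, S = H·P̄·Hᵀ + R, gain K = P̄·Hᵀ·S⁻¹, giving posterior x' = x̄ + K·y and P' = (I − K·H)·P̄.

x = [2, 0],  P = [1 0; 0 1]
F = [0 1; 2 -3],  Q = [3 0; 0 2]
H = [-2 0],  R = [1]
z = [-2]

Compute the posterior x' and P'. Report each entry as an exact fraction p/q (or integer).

x' = [16/17, 56/17]
P' = [4/17 -3/17; -3/17 219/17]

x̄ = F·x = [0, 4]
P̄ = F·P·Fᵀ + Q = [4 -3; -3 15]
y = z − H·x̄ = [-2]
S = H·P̄·Hᵀ + R = [17]
K = P̄·Hᵀ·S⁻¹ = [-8/17; 6/17]
x' = x̄ + K·y = [16/17, 56/17]
P' = (I − K·H)·P̄ = [4/17 -3/17; -3/17 219/17]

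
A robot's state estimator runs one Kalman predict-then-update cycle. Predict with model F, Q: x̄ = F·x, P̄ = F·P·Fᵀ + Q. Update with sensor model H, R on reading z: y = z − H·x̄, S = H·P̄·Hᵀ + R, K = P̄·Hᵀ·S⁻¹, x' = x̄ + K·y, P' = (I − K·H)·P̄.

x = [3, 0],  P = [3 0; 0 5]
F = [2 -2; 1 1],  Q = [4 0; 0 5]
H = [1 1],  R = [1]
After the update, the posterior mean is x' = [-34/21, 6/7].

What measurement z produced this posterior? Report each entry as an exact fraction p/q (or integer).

z = [-1]

x̄ = F·x = [6, 3]
P̄ = F·P·Fᵀ + Q = [36 -4; -4 13]
S = H·P̄·Hᵀ + R = [42]
K = P̄·Hᵀ·S⁻¹ = [16/21; 3/14]
x' − x̄ = [-160/21, -15/7] = K·y
y = (KᵀK)⁻¹·Kᵀ·(x' − x̄) = [-10]
z = y + H·x̄ = [-10] + [9] = [-1]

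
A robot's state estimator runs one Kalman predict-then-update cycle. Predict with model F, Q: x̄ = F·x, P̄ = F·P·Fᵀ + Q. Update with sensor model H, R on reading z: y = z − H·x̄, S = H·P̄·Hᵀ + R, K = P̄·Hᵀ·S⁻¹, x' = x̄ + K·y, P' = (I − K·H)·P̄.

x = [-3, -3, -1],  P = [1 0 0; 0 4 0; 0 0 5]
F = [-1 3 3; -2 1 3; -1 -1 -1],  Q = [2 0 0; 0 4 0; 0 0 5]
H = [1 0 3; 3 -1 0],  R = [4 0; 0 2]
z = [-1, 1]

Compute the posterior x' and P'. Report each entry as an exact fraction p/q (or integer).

x' = [4261/1811, 11208/1811, -1532/1811]
P' = [96989/30787 265225/30787 -31215/30787; 265225/30787 779755/30787 -85091/30787; -31215/30787 -85091/30787 22897/30787]

x̄ = F·x = [-9, 0, 7]
P̄ = F·P·Fᵀ + Q = [84 59 -26; 59 57 -17; -26 -17 15]
y = z − H·x̄ = [-13, 28]
S = H·P̄·Hᵀ + R = [67 10; 10 461]
K = P̄·Hᵀ·S⁻¹ = [836/30787 12871/30787; 2488/30787 7960/30787; 9369/30787 -4277/30787]
x' = x̄ + K·y = [4261/1811, 11208/1811, -1532/1811]
P' = (I − K·H)·P̄ = [96989/30787 265225/30787 -31215/30787; 265225/30787 779755/30787 -85091/30787; -31215/30787 -85091/30787 22897/30787]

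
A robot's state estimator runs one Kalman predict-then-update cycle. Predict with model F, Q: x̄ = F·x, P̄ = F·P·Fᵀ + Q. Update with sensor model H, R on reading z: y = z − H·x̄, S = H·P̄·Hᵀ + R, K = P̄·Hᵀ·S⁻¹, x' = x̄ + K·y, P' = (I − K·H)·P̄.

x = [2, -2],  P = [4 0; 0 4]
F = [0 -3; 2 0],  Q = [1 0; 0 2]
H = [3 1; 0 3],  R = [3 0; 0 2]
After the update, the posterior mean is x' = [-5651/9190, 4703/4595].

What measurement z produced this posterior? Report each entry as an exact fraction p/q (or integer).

z = [-1, 3]

x̄ = F·x = [6, 4]
P̄ = F·P·Fᵀ + Q = [37 0; 0 18]
S = H·P̄·Hᵀ + R = [354 54; 54 164]
K = P̄·Hᵀ·S⁻¹ = [1517/4595 -999/9190; 3/4595 1512/4595]
x' − x̄ = [-60791/9190, -13677/4595] = K·y
y = (KᵀK)⁻¹·Kᵀ·(x' − x̄) = [-23, -9]
z = y + H·x̄ = [-23, -9] + [22, 12] = [-1, 3]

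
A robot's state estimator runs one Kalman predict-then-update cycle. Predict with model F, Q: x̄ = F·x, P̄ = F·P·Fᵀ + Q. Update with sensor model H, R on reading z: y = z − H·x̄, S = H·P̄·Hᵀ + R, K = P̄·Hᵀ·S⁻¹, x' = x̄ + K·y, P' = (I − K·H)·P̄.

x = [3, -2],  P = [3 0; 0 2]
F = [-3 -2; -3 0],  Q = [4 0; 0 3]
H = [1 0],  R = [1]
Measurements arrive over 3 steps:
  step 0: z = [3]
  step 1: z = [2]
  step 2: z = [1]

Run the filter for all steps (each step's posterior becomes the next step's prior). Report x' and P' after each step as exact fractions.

step 0: x' = [14/5, -18/5], P' = [39/40 27/40; 27/40 471/40]
step 1: x' = [5390/2759, -21534/2759], P' = [2719/2759 513/2759; 513/2759 25908/2759]
step 2: x' = [172193/148054, -1108749/148054], P' = [145295/148054 27549/148054; 27549/148054 1482249/148054]

step 0: x̄ = F·x = [-5, -9]
step 0: P̄ = F·P·Fᵀ + Q = [39 27; 27 30]
step 0: y = z − H·x̄ = [8]
step 0: S = H·P̄·Hᵀ + R = [40]
step 0: K = P̄·Hᵀ·S⁻¹ = [39/40; 27/40]
step 0: x' = x̄ + K·y = [14/5, -18/5]
step 0: P' = (I − K·H)·P̄ = [39/40 27/40; 27/40 471/40]
step 1: x̄ = F·x = [-6/5, -42/5]
step 1: P̄ = F·P·Fᵀ + Q = [2719/40 513/40; 513/40 471/40]
step 1: y = z − H·x̄ = [16/5]
step 1: S = H·P̄·Hᵀ + R = [2759/40]
step 1: K = P̄·Hᵀ·S⁻¹ = [2719/2759; 513/2759]
step 1: x' = x̄ + K·y = [5390/2759, -21534/2759]
step 1: P' = (I − K·H)·P̄ = [2719/2759 513/2759; 513/2759 25908/2759]
step 2: x̄ = F·x = [26898/2759, -16170/2759]
step 2: P̄ = F·P·Fᵀ + Q = [145295/2759 27549/2759; 27549/2759 32748/2759]
step 2: y = z − H·x̄ = [-24139/2759]
step 2: S = H·P̄·Hᵀ + R = [148054/2759]
step 2: K = P̄·Hᵀ·S⁻¹ = [145295/148054; 27549/148054]
step 2: x' = x̄ + K·y = [172193/148054, -1108749/148054]
step 2: P' = (I − K·H)·P̄ = [145295/148054 27549/148054; 27549/148054 1482249/148054]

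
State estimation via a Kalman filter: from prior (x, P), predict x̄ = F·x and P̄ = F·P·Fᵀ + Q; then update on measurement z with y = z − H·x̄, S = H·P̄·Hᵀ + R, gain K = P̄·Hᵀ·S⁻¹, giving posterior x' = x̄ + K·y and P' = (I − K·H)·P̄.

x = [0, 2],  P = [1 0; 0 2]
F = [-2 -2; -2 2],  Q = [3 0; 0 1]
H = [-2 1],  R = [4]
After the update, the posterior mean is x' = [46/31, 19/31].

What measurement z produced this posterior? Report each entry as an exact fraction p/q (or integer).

z = [-3]

x̄ = F·x = [-4, 4]
P̄ = F·P·Fᵀ + Q = [15 -4; -4 13]
S = H·P̄·Hᵀ + R = [93]
K = P̄·Hᵀ·S⁻¹ = [-34/93; 7/31]
x' − x̄ = [170/31, -105/31] = K·y
y = (KᵀK)⁻¹·Kᵀ·(x' − x̄) = [-15]
z = y + H·x̄ = [-15] + [12] = [-3]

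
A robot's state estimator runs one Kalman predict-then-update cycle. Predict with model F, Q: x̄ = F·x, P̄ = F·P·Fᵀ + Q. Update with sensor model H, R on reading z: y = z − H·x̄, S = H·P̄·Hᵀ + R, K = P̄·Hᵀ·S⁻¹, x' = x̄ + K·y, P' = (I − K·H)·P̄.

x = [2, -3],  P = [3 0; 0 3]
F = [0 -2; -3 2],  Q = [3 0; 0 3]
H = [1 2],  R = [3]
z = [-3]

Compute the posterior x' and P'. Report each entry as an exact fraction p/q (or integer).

x̄ = F·x = [6, -12]
P̄ = F·P·Fᵀ + Q = [15 -12; -12 42]
y = z − H·x̄ = [15]
S = H·P̄·Hᵀ + R = [138]
K = P̄·Hᵀ·S⁻¹ = [-3/46; 12/23]
x' = x̄ + K·y = [231/46, -96/23]
P' = (I − K·H)·P̄ = [663/46 -168/23; -168/23 102/23]

x' = [231/46, -96/23]
P' = [663/46 -168/23; -168/23 102/23]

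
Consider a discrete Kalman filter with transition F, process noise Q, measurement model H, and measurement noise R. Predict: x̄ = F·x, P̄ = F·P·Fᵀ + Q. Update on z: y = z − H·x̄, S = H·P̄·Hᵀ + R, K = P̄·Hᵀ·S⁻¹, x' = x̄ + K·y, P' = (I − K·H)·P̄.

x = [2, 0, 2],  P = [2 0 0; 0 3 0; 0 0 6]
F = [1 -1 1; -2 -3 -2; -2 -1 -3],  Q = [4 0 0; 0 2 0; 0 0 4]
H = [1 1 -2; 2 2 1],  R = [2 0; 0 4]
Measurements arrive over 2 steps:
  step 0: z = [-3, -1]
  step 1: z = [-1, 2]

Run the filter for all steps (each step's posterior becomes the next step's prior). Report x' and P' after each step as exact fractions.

step 0: x̄ = F·x = [4, -8, -10]
step 0: P̄ = F·P·Fᵀ + Q = [15 -7 -19; -7 61 53; -19 53 69]
step 0: y = z − H·x̄ = [-19, 17]
step 0: S = H·P̄·Hᵀ + R = [204 -116; -116 457]
step 0: K = P̄·Hᵀ·S⁻¹ = [10337/39886 1181/19943; -1272/19943 6703/19943; -719/1813 361/1813]
step 0: x' = x̄ + K·y = [3295/39886, -21425/19943, 1668/1813]
step 0: P' = (I − K·H)·P̄ = [64937/19943 -60980/19943 -290/1813; -60980/19943 71196/19943 580/1813; -290/1813 580/1813 864/1813]
step 1: x̄ = F·x = [7531/3626, 24284/19943, -36914/19943]
step 1: P̄ = F·P·Fᵀ + Q = [29839/1813 12006/1813 -10860/1813; 12006/1813 297694/19943 80800/19943; -10860/1813 80800/19943 252332/19943]
step 1: y = z − H·x̄ = [-318951/39886, -54609/19943]
step 1: S = H·P̄·Hᵀ + R = [2093909/19943 1391426/19943; 1391426/19943 3737684/19943]
step 1: K = P̄·Hᵀ·S⁻¹ = [1878769/7383924 1766503/14767848; -95926/1845981 500119/1845981; -14254937/36919620 14070781/73839240]
step 1: x' = x̄ + K·y = [-702089/2461308, 548474/615327, 8796181/12306540]
step 1: P' = (I − K·H)·P̄ = [10087631/3691962 -4502638/1845981 -398207/3691962; -4502638/1845981 5264458/1845981 476836/1845981; -398207/3691962 476836/1845981 8516131/18459810]

step 0: x' = [3295/39886, -21425/19943, 1668/1813], P' = [64937/19943 -60980/19943 -290/1813; -60980/19943 71196/19943 580/1813; -290/1813 580/1813 864/1813]
step 1: x' = [-702089/2461308, 548474/615327, 8796181/12306540], P' = [10087631/3691962 -4502638/1845981 -398207/3691962; -4502638/1845981 5264458/1845981 476836/1845981; -398207/3691962 476836/1845981 8516131/18459810]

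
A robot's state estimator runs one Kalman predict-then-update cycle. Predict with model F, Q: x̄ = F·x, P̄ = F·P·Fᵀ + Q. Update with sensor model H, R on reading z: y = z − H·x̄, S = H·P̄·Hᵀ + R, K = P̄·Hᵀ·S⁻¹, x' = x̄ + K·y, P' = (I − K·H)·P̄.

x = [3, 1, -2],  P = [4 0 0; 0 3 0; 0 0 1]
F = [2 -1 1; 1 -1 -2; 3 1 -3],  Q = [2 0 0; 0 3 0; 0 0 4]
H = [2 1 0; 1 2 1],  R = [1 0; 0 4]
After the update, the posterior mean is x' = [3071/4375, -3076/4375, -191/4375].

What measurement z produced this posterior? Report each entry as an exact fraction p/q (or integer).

z = [1, -2]

x̄ = F·x = [3, 6, 16]
P̄ = F·P·Fᵀ + Q = [22 9 18; 9 14 15; 18 15 52]
S = H·P̄·Hᵀ + R = [139 168; 168 266]
K = P̄·Hᵀ·S⁻¹ = [311/625 -421/4375; -16/625 926/4375; -231/625 2666/4375]
x' − x̄ = [-10054/4375, -29326/4375, -70191/4375] = K·y
y = (KᵀK)⁻¹·Kᵀ·(x' − x̄) = [-11, -33]
z = y + H·x̄ = [-11, -33] + [12, 31] = [1, -2]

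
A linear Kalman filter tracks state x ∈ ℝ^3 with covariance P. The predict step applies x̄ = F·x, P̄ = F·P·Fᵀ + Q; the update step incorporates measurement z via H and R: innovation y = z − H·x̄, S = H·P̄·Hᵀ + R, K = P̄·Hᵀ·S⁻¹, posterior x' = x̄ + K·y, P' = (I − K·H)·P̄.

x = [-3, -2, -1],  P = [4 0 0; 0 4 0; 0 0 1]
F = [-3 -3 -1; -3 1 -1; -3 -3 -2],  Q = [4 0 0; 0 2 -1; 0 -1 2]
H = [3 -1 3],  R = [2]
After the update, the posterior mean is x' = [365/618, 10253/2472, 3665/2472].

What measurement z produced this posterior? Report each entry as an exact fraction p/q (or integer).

z = [2]

x̄ = F·x = [16, 8, 17]
P̄ = F·P·Fᵀ + Q = [77 25 74; 25 43 25; 74 25 78]
S = H·P̄·Hᵀ + R = [2472]
K = P̄·Hᵀ·S⁻¹ = [107/618; 107/2472; 431/2472]
x' − x̄ = [-9523/618, -9523/2472, -38359/2472] = K·y
y = (KᵀK)⁻¹·Kᵀ·(x' − x̄) = [-89]
z = y + H·x̄ = [-89] + [91] = [2]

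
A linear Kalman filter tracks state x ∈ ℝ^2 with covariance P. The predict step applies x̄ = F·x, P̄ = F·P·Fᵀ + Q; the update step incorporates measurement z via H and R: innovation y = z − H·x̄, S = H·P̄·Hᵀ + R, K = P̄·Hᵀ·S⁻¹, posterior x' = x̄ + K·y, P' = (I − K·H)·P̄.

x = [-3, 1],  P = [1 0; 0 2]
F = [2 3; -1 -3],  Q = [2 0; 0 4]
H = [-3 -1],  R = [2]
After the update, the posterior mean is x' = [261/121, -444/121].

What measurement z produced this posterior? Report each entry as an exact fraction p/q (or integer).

z = [-3]

x̄ = F·x = [-3, 0]
P̄ = F·P·Fᵀ + Q = [24 -20; -20 23]
S = H·P̄·Hᵀ + R = [121]
K = P̄·Hᵀ·S⁻¹ = [-52/121; 37/121]
x' − x̄ = [624/121, -444/121] = K·y
y = (KᵀK)⁻¹·Kᵀ·(x' − x̄) = [-12]
z = y + H·x̄ = [-12] + [9] = [-3]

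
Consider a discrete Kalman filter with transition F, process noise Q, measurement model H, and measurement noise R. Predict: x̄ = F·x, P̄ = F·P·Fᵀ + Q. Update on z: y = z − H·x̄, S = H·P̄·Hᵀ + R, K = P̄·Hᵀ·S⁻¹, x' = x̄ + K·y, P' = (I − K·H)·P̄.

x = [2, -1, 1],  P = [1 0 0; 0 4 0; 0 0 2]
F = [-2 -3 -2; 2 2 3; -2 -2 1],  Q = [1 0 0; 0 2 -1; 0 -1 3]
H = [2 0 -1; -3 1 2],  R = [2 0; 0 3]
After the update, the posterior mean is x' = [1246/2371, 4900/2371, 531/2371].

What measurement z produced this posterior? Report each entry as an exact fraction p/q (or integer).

z = [1, 1]

x̄ = F·x = [-3, 5, -1]
P̄ = F·P·Fᵀ + Q = [49 -40 24; -40 40 -15; 24 -15 25]
S = H·P̄·Hᵀ + R = [127 -241; -241 476]
K = P̄·Hᵀ·S⁻¹ = [1725/2371 181/2371; 390/2371 845/2371; 2031/2371 844/2371]
x' − x̄ = [8359/2371, -6955/2371, 2902/2371] = K·y
y = (KᵀK)⁻¹·Kᵀ·(x' − x̄) = [6, -11]
z = y + H·x̄ = [6, -11] + [-5, 12] = [1, 1]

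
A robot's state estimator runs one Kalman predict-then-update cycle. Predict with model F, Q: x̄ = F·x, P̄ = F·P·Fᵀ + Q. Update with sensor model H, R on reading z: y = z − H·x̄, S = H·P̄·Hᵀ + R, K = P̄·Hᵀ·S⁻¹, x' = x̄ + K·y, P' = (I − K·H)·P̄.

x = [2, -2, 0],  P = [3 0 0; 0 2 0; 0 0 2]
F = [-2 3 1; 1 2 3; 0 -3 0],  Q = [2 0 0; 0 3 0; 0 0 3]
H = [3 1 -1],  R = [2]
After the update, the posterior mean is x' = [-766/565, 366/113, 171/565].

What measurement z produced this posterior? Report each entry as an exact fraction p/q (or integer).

z = [-1]

x̄ = F·x = [-10, -2, 6]
P̄ = F·P·Fᵀ + Q = [34 12 -18; 12 32 -12; -18 -12 21]
S = H·P̄·Hᵀ + R = [565]
K = P̄·Hᵀ·S⁻¹ = [132/565; 16/113; -87/565]
x' − x̄ = [4884/565, 592/113, -3219/565] = K·y
y = (KᵀK)⁻¹·Kᵀ·(x' − x̄) = [37]
z = y + H·x̄ = [37] + [-38] = [-1]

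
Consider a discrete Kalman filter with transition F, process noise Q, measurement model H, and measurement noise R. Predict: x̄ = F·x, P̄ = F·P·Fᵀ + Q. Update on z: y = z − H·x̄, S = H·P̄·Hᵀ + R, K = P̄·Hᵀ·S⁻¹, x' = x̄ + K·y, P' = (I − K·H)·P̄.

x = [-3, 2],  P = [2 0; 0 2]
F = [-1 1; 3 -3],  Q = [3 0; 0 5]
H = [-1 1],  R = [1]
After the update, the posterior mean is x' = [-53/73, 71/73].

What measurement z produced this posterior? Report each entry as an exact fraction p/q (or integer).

x̄ = F·x = [5, -15]
P̄ = F·P·Fᵀ + Q = [7 -12; -12 41]
S = H·P̄·Hᵀ + R = [73]
K = P̄·Hᵀ·S⁻¹ = [-19/73; 53/73]
x' − x̄ = [-418/73, 1166/73] = K·y
y = (KᵀK)⁻¹·Kᵀ·(x' − x̄) = [22]
z = y + H·x̄ = [22] + [-20] = [2]

z = [2]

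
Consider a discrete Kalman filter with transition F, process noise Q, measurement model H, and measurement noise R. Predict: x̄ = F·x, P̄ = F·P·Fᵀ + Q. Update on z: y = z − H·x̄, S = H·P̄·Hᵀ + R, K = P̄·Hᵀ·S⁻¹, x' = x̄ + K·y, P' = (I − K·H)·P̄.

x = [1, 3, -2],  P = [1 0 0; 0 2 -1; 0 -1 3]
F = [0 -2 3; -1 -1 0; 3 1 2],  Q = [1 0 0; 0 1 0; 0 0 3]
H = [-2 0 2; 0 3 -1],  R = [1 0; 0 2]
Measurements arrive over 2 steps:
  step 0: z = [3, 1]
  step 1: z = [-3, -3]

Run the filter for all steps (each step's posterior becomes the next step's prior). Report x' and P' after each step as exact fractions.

step 0: x̄ = F·x = [-12, -4, 2]
step 0: P̄ = F·P·Fᵀ + Q = [48 7 15; 7 4 -3; 15 -3 22]
step 0: y = z − H·x̄ = [-25, 15]
step 0: S = H·P̄·Hᵀ + R = [161 -74; -74 78]
step 0: K = P̄·Hᵀ·S⁻¹ = [-2352/3541 -1959/3541; -225/3541 935/7082; -601/3541 -3955/7082]
step 0: x' = x̄ + K·y = [-13077/3541, -3053/7082, -15111/7082]
step 0: P' = (I − K·H)·P̄ = [26490/3541 7132/3541 25314/3541; 7132/3541 5303/7082 14039/7082; 25314/3541 14039/7082 50027/7082]
step 1: x̄ = F·x = [-39227/7082, 29207/7082, -111737/7082]
step 1: P̄ = F·P·Fᵀ + Q = [310069/7082 -154867/7082 645585/7082; -154867/7082 93893/7082 -350633/7082; 645585/7082 -350633/7082 1452753/7082]
step 1: y = z − H·x̄ = [61887/3541, -110302/3541]
step 1: S = H·P̄·Hᵀ + R = [946845/3541 -1394466/3541; -1394466/3541 2207876/3541]
step 1: K = P̄·Hᵀ·S⁻¹ = [-4699321/20612952 -5433623/13741968; 152530/2576619 155098/858873; 842531/3435492 -944339/2290328]
step 1: x' = x̄ + K·y = [799720/286291, -267067/572582, 774247/572582]
step 1: P' = (I − K·H)·P̄ = [140167723/41225904 4286111/5153238 22578067/6870984; 4286111/5153238 2099939/5153238 1479547/1717746; 22578067/6870984 1479547/1717746 3903433/1145164]

step 0: x' = [-13077/3541, -3053/7082, -15111/7082], P' = [26490/3541 7132/3541 25314/3541; 7132/3541 5303/7082 14039/7082; 25314/3541 14039/7082 50027/7082]
step 1: x' = [799720/286291, -267067/572582, 774247/572582], P' = [140167723/41225904 4286111/5153238 22578067/6870984; 4286111/5153238 2099939/5153238 1479547/1717746; 22578067/6870984 1479547/1717746 3903433/1145164]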